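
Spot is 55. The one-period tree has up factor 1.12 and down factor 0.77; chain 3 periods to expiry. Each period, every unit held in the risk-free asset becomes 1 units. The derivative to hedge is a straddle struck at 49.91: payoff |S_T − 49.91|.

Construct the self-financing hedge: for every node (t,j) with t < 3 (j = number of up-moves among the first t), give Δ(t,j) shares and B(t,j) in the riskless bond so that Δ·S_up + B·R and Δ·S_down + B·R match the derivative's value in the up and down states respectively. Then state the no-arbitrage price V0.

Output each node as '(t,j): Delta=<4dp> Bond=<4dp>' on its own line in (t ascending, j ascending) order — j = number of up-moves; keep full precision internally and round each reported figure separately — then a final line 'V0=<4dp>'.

(0,0): Delta=0.2339 Bond=0.4320
(1,0): Delta=-0.7150 Bond=40.6174
(1,1): Delta=0.5742 Bond=-20.5343
(2,0): Delta=-1.0000 Bond=49.9100
(2,1): Delta=-0.6128 Bond=35.7691
(2,2): Delta=1.0000 Bond=-49.9100
V0=13.2940

No-arbitrage ⇒ martingale measure with p* = (R−d)/(u−d) = 0.6571.
Payoff layer (t=3): V(3,0)=24.8007, V(3,1)=13.3874, V(3,2)=3.2138, V(3,3)=27.3610
Node (2,0) S=32.6095: V=(p*·13.3874+(1−p*)·24.8007)/1=17.3005; Δ=(13.3874−24.8007)/(36.5226−25.1093)=-1.0000; B=V−Δ·S=49.9100
Node (2,1) S=47.4320: V=(p*·3.2138+(1−p*)·13.3874)/1=6.7019; Δ=(3.2138−13.3874)/(53.1238−36.5226)=-0.6128; B=V−Δ·S=35.7691
Node (2,2) S=68.9920: V=(p*·27.3610+(1−p*)·3.2138)/1=19.0820; Δ=(27.3610−3.2138)/(77.2710−53.1238)=1.0000; B=V−Δ·S=-49.9100
Node (1,0) S=42.3500: V=(p*·6.7019+(1−p*)·17.3005)/1=10.3357; Δ=(6.7019−17.3005)/(47.4320−32.6095)=-0.7150; B=V−Δ·S=40.6174
Node (1,1) S=61.6000: V=(p*·19.0820+(1−p*)·6.7019)/1=14.8374; Δ=(19.0820−6.7019)/(68.9920−47.4320)=0.5742; B=V−Δ·S=-20.5343
Node (0,0) S=55.0000: V=(p*·14.8374+(1−p*)·10.3357)/1=13.2940; Δ=(14.8374−10.3357)/(61.6000−42.3500)=0.2339; B=V−Δ·S=0.4320
The time-0 hedge costs 13.2940, which is the no-arbitrage price.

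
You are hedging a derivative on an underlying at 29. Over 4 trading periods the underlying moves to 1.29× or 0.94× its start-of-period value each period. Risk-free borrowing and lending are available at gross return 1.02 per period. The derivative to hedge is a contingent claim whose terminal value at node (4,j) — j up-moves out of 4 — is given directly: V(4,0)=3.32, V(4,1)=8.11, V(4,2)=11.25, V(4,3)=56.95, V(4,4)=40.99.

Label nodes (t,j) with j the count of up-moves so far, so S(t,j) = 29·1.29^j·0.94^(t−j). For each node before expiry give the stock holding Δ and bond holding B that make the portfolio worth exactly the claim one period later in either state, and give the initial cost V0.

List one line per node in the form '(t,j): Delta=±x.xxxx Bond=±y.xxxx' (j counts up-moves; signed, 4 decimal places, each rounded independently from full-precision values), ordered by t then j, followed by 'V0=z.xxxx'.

(0,0): Delta=0.8184 Bond=-15.5220
(1,0): Delta=0.6392 Bond=-10.9485
(1,1): Delta=1.2590 Bond=-32.3158
(2,0): Delta=0.4824 Bond=-7.1480
(2,1): Delta=1.0250 Bond=-24.7329
(2,2): Delta=1.8345 Bond=-60.7360
(3,0): Delta=0.5682 Bond=-9.3574
(3,1): Delta=0.2714 Bond=-0.3168
(3,2): Delta=2.8783 Bond=-109.3011
(3,3): Delta=-0.7325 Bond=97.8569
V0=8.2119

Since d<R<u, set p* = (R−d)/(u−d) = 0.2286; price each node as the discounted p*-expectation of its children.
Terminal payoffs: V(4,0)=3.3200, V(4,1)=8.1100, V(4,2)=11.2500, V(4,3)=56.9500, V(4,4)=40.9900
Node (3,0) S=24.0869: V=(p*·8.1100+(1−p*)·3.3200)/1.02=4.3283; Δ=(8.1100−3.3200)/(31.0721−22.6417)=0.5682; B=V−Δ·S=-9.3574
Node (3,1) S=33.0555: V=(p*·11.2500+(1−p*)·8.1100)/1.02=8.6546; Δ=(11.2500−8.1100)/(42.6416−31.0721)=0.2714; B=V−Δ·S=-0.3168
Node (3,2) S=45.3634: V=(p*·56.9500+(1−p*)·11.2500)/1.02=21.2703; Δ=(56.9500−11.2500)/(58.5187−42.6416)=2.8783; B=V−Δ·S=-109.3011
Node (3,3) S=62.2540: V=(p*·40.9900+(1−p*)·56.9500)/1.02=52.2569; Δ=(40.9900−56.9500)/(80.3076−58.5187)=-0.7325; B=V−Δ·S=97.8569
Node (2,0) S=25.6244: V=(p*·8.6546+(1−p*)·4.3283)/1.02=5.2129; Δ=(8.6546−4.3283)/(33.0555−24.0869)=0.4824; B=V−Δ·S=-7.1480
Node (2,1) S=35.1654: V=(p*·21.2703+(1−p*)·8.6546)/1.02=11.3120; Δ=(21.2703−8.6546)/(45.3634−33.0555)=1.0250; B=V−Δ·S=-24.7329
Node (2,2) S=48.2589: V=(p*·52.2569+(1−p*)·21.2703)/1.02=27.7970; Δ=(52.2569−21.2703)/(62.2540−45.3634)=1.8345; B=V−Δ·S=-60.7360
Node (1,0) S=27.2600: V=(p*·11.3120+(1−p*)·5.2129)/1.02=6.4774; Δ=(11.3120−5.2129)/(35.1654−25.6244)=0.6392; B=V−Δ·S=-10.9485
Node (1,1) S=37.4100: V=(p*·27.7970+(1−p*)·11.3120)/1.02=14.7843; Δ=(27.7970−11.3120)/(48.2589−35.1654)=1.2590; B=V−Δ·S=-32.3158
Node (0,0) S=29.0000: V=(p*·14.7843+(1−p*)·6.4774)/1.02=8.2119; Δ=(14.7843−6.4774)/(37.4100−27.2600)=0.8184; B=V−Δ·S=-15.5220
Each (Δ,B) replicates both successor values, so the strategy is self-financing and V0 is arbitrage-free.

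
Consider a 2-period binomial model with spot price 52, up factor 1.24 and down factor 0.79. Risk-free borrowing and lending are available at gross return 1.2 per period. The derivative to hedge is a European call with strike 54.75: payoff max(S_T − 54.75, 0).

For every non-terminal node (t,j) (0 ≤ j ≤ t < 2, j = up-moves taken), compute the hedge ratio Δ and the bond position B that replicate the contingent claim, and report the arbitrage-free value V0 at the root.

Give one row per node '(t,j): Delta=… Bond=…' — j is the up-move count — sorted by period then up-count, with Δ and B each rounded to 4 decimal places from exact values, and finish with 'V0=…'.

Under the risk-neutral measure, an up-move has probability p* = (R−d)/(u−d) = 0.9111 and values discount at R = 1.2.
At expiry t=2: V(2,0)=0.0000, V(2,1)=0.0000, V(2,2)=25.2052
  t=1,j=0: stock 41.0800 → up 50.9392 (V=0.0000), down 32.4532 (V=0.0000). Price 0.0000; hedge Δ=0.0000, bond B=0.0000.
  t=1,j=1: stock 64.4800 → up 79.9552 (V=25.2052), down 50.9392 (V=0.0000). Price 19.1373; hedge Δ=0.8687, bond B=-36.8743.
  t=0,j=0: stock 52.0000 → up 64.4800 (V=19.1373), down 41.0800 (V=0.0000). Price 14.5302; hedge Δ=0.8178, bond B=-27.9971.
The time-0 hedge costs 14.5302, which is the no-arbitrage price.

(0,0): Delta=0.8178 Bond=-27.9971
(1,0): Delta=0.0000 Bond=0.0000
(1,1): Delta=0.8687 Bond=-36.8743
V0=14.5302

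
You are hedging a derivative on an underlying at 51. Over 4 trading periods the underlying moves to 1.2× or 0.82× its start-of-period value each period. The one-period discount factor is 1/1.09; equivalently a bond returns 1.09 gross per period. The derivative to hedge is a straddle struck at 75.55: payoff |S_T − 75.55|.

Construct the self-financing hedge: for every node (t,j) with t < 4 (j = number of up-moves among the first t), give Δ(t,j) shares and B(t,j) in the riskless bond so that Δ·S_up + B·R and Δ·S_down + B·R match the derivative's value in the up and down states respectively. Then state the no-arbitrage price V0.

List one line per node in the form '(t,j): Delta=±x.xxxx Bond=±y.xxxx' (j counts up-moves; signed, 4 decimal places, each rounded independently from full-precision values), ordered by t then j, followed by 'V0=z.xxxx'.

Under the risk-neutral measure, an up-move has probability p* = (R−d)/(u−d) = 0.7105 and values discount at R = 1.09.
Terminal payoffs: V(4,0)=52.4918, V(4,1)=41.8063, V(4,2)=26.1689, V(4,3)=3.2850, V(4,4)=30.2036
(3,0): S=28.1198. Δ = (V_up−V_dn)/(S_up−S_dn) = (41.8063−52.4918)/(33.7437−23.0582) = -1.0000. V = [p*·41.8063 + (1−p*)·52.4918]/1.09 = 41.1922. B = V − Δ·S = 69.3119.
(3,1): S=41.1509. Δ = (V_up−V_dn)/(S_up−S_dn) = (26.1689−41.8063)/(49.3811−33.7437) = -1.0000. V = [p*·26.1689 + (1−p*)·41.8063]/1.09 = 28.1610. B = V − Δ·S = 69.3119.
(3,2): S=60.2208. Δ = (V_up−V_dn)/(S_up−S_dn) = (3.2850−26.1689)/(72.2650−49.3811) = -1.0000. V = [p*·3.2850 + (1−p*)·26.1689]/1.09 = 9.0911. B = V − Δ·S = 69.3119.
(3,3): S=88.1280. Δ = (V_up−V_dn)/(S_up−S_dn) = (30.2036−3.2850)/(105.7536−72.2650) = 0.8038. V = [p*·30.2036 + (1−p*)·3.2850]/1.09 = 20.5609. B = V − Δ·S = -50.2774.
(2,0): S=34.2924. Δ = (V_up−V_dn)/(S_up−S_dn) = (28.1610−41.1922)/(41.1509−28.1198) = -1.0000. V = [p*·28.1610 + (1−p*)·41.1922]/1.09 = 29.2965. B = V − Δ·S = 63.5889.
(2,1): S=50.1840. Δ = (V_up−V_dn)/(S_up−S_dn) = (9.0911−28.1610)/(60.2208−41.1509) = -1.0000. V = [p*·9.0911 + (1−p*)·28.1610]/1.09 = 13.4049. B = V − Δ·S = 63.5889.
(2,2): S=73.4400. Δ = (V_up−V_dn)/(S_up−S_dn) = (20.5609−9.0911)/(88.1280−60.2208) = 0.4110. V = [p*·20.5609 + (1−p*)·9.0911]/1.09 = 15.8172. B = V − Δ·S = -14.3665.
(1,0): S=41.8200. Δ = (V_up−V_dn)/(S_up−S_dn) = (13.4049−29.2965)/(50.1840−34.2924) = -1.0000. V = [p*·13.4049 + (1−p*)·29.2965]/1.09 = 16.5185. B = V − Δ·S = 58.3385.
(1,1): S=61.2000. Δ = (V_up−V_dn)/(S_up−S_dn) = (15.8172−13.4049)/(73.4400−50.1840) = 0.1037. V = [p*·15.8172 + (1−p*)·13.4049]/1.09 = 13.8705. B = V − Δ·S = 7.5225.
(0,0): S=51.0000. Δ = (V_up−V_dn)/(S_up−S_dn) = (13.8705−16.5185)/(61.2000−41.8200) = -0.1366. V = [p*·13.8705 + (1−p*)·16.5185]/1.09 = 13.4285. B = V − Δ·S = 20.3967.
Check: Δ(0,0)·S0 + B(0,0) = 13.4285 = V0.

(0,0): Delta=-0.1366 Bond=20.3967
(1,0): Delta=-1.0000 Bond=58.3385
(1,1): Delta=0.1037 Bond=7.5225
(2,0): Delta=-1.0000 Bond=63.5889
(2,1): Delta=-1.0000 Bond=63.5889
(2,2): Delta=0.4110 Bond=-14.3665
(3,0): Delta=-1.0000 Bond=69.3119
(3,1): Delta=-1.0000 Bond=69.3119
(3,2): Delta=-1.0000 Bond=69.3119
(3,3): Delta=0.8038 Bond=-50.2774
V0=13.4285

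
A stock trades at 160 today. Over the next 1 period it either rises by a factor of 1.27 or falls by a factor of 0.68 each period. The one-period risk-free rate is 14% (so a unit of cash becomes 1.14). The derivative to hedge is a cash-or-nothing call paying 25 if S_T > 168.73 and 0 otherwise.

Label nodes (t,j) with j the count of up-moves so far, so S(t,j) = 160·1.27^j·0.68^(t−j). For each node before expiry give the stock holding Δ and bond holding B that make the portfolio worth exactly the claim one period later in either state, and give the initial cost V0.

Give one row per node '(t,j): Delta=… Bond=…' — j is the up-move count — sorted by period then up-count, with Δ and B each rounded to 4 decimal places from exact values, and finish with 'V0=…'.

Risk-neutral probability p* = (R−d)/(u−d) = (1.14−0.68)/(1.27−0.68) = 0.7797.
Terminal payoffs: V(1,0)=0.0000, V(1,1)=25.0000
  t=0,j=0: stock 160.0000 → up 203.2000 (V=25.0000), down 108.8000 (V=0.0000). Price 17.0978; hedge Δ=0.2648, bond B=-25.2751.
Root portfolio cost Δ·160+B reproduces V0=17.0978.

(0,0): Delta=0.2648 Bond=-25.2751
V0=17.0978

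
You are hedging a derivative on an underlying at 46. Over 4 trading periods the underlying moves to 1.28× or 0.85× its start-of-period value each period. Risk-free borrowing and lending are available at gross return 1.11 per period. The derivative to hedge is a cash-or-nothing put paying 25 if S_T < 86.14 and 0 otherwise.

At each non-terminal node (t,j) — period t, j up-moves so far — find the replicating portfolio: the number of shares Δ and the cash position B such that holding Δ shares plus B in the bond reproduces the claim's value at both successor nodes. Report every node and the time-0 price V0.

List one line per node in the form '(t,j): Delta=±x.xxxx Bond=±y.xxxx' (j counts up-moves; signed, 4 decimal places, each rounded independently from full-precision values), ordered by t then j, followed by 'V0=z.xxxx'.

(0,0): Delta=-0.2043 Bond=23.6646
(1,0): Delta=0.0000 Bond=18.2798
(1,1): Delta=-0.2930 Bond=31.4907
(2,0): Delta=0.0000 Bond=20.2906
(2,1): Delta=0.0000 Bond=20.2906
(2,2): Delta=-0.4202 Bond=44.5427
(3,0): Delta=0.0000 Bond=22.5225
(3,1): Delta=0.0000 Bond=22.5225
(3,2): Delta=0.0000 Bond=22.5225
(3,3): Delta=-0.6027 Bond=67.0438
V0=14.2670

The replicating-portfolio and risk-neutral prices coincide; use p* = (1.11−0.85)/(1.28−0.85) = 0.6047 for the latter.
At expiry t=4: V(4,0)=25.0000, V(4,1)=25.0000, V(4,2)=25.0000, V(4,3)=25.0000, V(4,4)=0.0000
Node (3,0) S=28.2497: V=(p*·25.0000+(1−p*)·25.0000)/1.11=22.5225; Δ=(25.0000−25.0000)/(36.1597−24.0123)=0.0000; B=V−Δ·S=22.5225
Node (3,1) S=42.5408: V=(p*·25.0000+(1−p*)·25.0000)/1.11=22.5225; Δ=(25.0000−25.0000)/(54.4522−36.1597)=0.0000; B=V−Δ·S=22.5225
Node (3,2) S=64.0614: V=(p*·25.0000+(1−p*)·25.0000)/1.11=22.5225; Δ=(25.0000−25.0000)/(81.9986−54.4522)=0.0000; B=V−Δ·S=22.5225
Node (3,3) S=96.4690: V=(p*·0.0000+(1−p*)·25.0000)/1.11=8.9043; Δ=(0.0000−25.0000)/(123.4803−81.9986)=-0.6027; B=V−Δ·S=67.0438
Node (2,0) S=33.2350: V=(p*·22.5225+(1−p*)·22.5225)/1.11=20.2906; Δ=(22.5225−22.5225)/(42.5408−28.2497)=0.0000; B=V−Δ·S=20.2906
Node (2,1) S=50.0480: V=(p*·22.5225+(1−p*)·22.5225)/1.11=20.2906; Δ=(22.5225−22.5225)/(64.0614−42.5408)=0.0000; B=V−Δ·S=20.2906
Node (2,2) S=75.3664: V=(p*·8.9043+(1−p*)·22.5225)/1.11=12.8723; Δ=(8.9043−22.5225)/(96.4690−64.0614)=-0.4202; B=V−Δ·S=44.5427
Node (1,0) S=39.1000: V=(p*·20.2906+(1−p*)·20.2906)/1.11=18.2798; Δ=(20.2906−20.2906)/(50.0480−33.2350)=0.0000; B=V−Δ·S=18.2798
Node (1,1) S=58.8800: V=(p*·12.8723+(1−p*)·20.2906)/1.11=14.2388; Δ=(12.8723−20.2906)/(75.3664−50.0480)=-0.2930; B=V−Δ·S=31.4907
Node (0,0) S=46.0000: V=(p*·14.2388+(1−p*)·18.2798)/1.11=14.2670; Δ=(14.2388−18.2798)/(58.8800−39.1000)=-0.2043; B=V−Δ·S=23.6646
The time-0 hedge costs 14.2670, which is the no-arbitrage price.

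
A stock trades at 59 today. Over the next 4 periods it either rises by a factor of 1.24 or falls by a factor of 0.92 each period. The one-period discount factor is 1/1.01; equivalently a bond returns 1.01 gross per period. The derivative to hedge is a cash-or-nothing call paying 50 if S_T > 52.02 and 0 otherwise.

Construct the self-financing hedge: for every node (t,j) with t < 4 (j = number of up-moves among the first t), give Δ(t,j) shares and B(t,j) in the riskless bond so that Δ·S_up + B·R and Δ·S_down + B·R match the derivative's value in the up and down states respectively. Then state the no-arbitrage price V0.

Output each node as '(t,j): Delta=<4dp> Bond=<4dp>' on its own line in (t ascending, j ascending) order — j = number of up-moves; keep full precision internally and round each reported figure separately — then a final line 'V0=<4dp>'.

No-arbitrage ⇒ martingale measure with p* = (R−d)/(u−d) = 0.2812.
At expiry t=4: V(4,0)=0.0000, V(4,1)=50.0000, V(4,2)=50.0000, V(4,3)=50.0000, V(4,4)=50.0000
Node (3,0) S=45.9426: V=(p*·50.0000+(1−p*)·0.0000)/1.01=13.9233; Δ=(50.0000−0.0000)/(56.9688−42.2672)=3.4010; B=V−Δ·S=-142.3267
Node (3,1) S=61.9226: V=(p*·50.0000+(1−p*)·50.0000)/1.01=49.5050; Δ=(50.0000−50.0000)/(76.7841−56.9688)=0.0000; B=V−Δ·S=49.5050
Node (3,2) S=83.4609: V=(p*·50.0000+(1−p*)·50.0000)/1.01=49.5050; Δ=(50.0000−50.0000)/(103.4916−76.7841)=0.0000; B=V−Δ·S=49.5050
Node (3,3) S=112.4908: V=(p*·50.0000+(1−p*)·50.0000)/1.01=49.5050; Δ=(50.0000−50.0000)/(139.4886−103.4916)=0.0000; B=V−Δ·S=49.5050
Node (2,0) S=49.9376: V=(p*·49.5050+(1−p*)·13.9233)/1.01=23.6937; Δ=(49.5050−13.9233)/(61.9226−45.9426)=2.2266; B=V−Δ·S=-87.4991
Node (2,1) S=67.3072: V=(p*·49.5050+(1−p*)·49.5050)/1.01=49.0148; Δ=(49.5050−49.5050)/(83.4609−61.9226)=0.0000; B=V−Δ·S=49.0148
Node (2,2) S=90.7184: V=(p*·49.5050+(1−p*)·49.5050)/1.01=49.0148; Δ=(49.5050−49.5050)/(112.4908−83.4609)=0.0000; B=V−Δ·S=49.0148
Node (1,0) S=54.2800: V=(p*·49.0148+(1−p*)·23.6937)/1.01=30.5101; Δ=(49.0148−23.6937)/(67.3072−49.9376)=1.4578; B=V−Δ·S=-48.6184
Node (1,1) S=73.1600: V=(p*·49.0148+(1−p*)·49.0148)/1.01=48.5295; Δ=(49.0148−49.0148)/(90.7184−67.3072)=0.0000; B=V−Δ·S=48.5295
Node (0,0) S=59.0000: V=(p*·48.5295+(1−p*)·30.5101)/1.01=35.2258; Δ=(48.5295−30.5101)/(73.1600−54.2800)=0.9544; B=V−Δ·S=-21.0847
Check: Δ(0,0)·S0 + B(0,0) = 35.2258 = V0.

(0,0): Delta=0.9544 Bond=-21.0847
(1,0): Delta=1.4578 Bond=-48.6184
(1,1): Delta=0.0000 Bond=48.5295
(2,0): Delta=2.2266 Bond=-87.4991
(2,1): Delta=0.0000 Bond=49.0148
(2,2): Delta=0.0000 Bond=49.0148
(3,0): Delta=3.4010 Bond=-142.3267
(3,1): Delta=0.0000 Bond=49.5050
(3,2): Delta=0.0000 Bond=49.5050
(3,3): Delta=0.0000 Bond=49.5050
V0=35.2258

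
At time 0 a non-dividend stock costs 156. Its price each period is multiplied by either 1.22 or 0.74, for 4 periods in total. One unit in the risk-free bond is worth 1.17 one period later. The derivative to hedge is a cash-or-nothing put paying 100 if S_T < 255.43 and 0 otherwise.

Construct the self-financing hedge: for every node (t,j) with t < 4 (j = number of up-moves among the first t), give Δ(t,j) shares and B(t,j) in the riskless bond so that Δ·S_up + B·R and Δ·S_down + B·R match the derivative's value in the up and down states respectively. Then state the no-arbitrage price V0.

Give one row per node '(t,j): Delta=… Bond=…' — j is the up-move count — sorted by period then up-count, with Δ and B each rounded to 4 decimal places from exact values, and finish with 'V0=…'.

(0,0): Delta=-0.5995 Bond=112.5115
(1,0): Delta=0.0000 Bond=62.4371
(1,1): Delta=-0.6417 Bond=139.6851
(2,0): Delta=0.0000 Bond=73.0514
(2,1): Delta=0.0000 Bond=73.0514
(2,2): Delta=-0.6870 Bond=173.9409
(3,0): Delta=0.0000 Bond=85.4701
(3,1): Delta=0.0000 Bond=85.4701
(3,2): Delta=0.0000 Bond=85.4701
(3,3): Delta=-0.7355 Bond=217.2365
V0=18.9961

Under the risk-neutral measure, an up-move has probability p* = (R−d)/(u−d) = 0.8958 and values discount at R = 1.17.
Terminal payoffs: V(4,0)=100.0000, V(4,1)=100.0000, V(4,2)=100.0000, V(4,3)=100.0000, V(4,4)=0.0000
Node (3,0) S=63.2149: V=(p*·100.0000+(1−p*)·100.0000)/1.17=85.4701; Δ=(100.0000−100.0000)/(77.1222−46.7791)=0.0000; B=V−Δ·S=85.4701
Node (3,1) S=104.2192: V=(p*·100.0000+(1−p*)·100.0000)/1.17=85.4701; Δ=(100.0000−100.0000)/(127.1475−77.1222)=0.0000; B=V−Δ·S=85.4701
Node (3,2) S=171.8209: V=(p*·100.0000+(1−p*)·100.0000)/1.17=85.4701; Δ=(100.0000−100.0000)/(209.6215−127.1475)=0.0000; B=V−Δ·S=85.4701
Node (3,3) S=283.2723: V=(p*·0.0000+(1−p*)·100.0000)/1.17=8.9031; Δ=(0.0000−100.0000)/(345.5922−209.6215)=-0.7355; B=V−Δ·S=217.2365
Node (2,0) S=85.4256: V=(p*·85.4701+(1−p*)·85.4701)/1.17=73.0514; Δ=(85.4701−85.4701)/(104.2192−63.2149)=0.0000; B=V−Δ·S=73.0514
Node (2,1) S=140.8368: V=(p*·85.4701+(1−p*)·85.4701)/1.17=73.0514; Δ=(85.4701−85.4701)/(171.8209−104.2192)=0.0000; B=V−Δ·S=73.0514
Node (2,2) S=232.1904: V=(p*·8.9031+(1−p*)·85.4701)/1.17=14.4264; Δ=(8.9031−85.4701)/(283.2723−171.8209)=-0.6870; B=V−Δ·S=173.9409
Node (1,0) S=115.4400: V=(p*·73.0514+(1−p*)·73.0514)/1.17=62.4371; Δ=(73.0514−73.0514)/(140.8368−85.4256)=0.0000; B=V−Δ·S=62.4371
Node (1,1) S=190.3200: V=(p*·14.4264+(1−p*)·73.0514)/1.17=17.5497; Δ=(14.4264−73.0514)/(232.1904−140.8368)=-0.6417; B=V−Δ·S=139.6851
Node (0,0) S=156.0000: V=(p*·17.5497+(1−p*)·62.4371)/1.17=18.9961; Δ=(17.5497−62.4371)/(190.3200−115.4400)=-0.5995; B=V−Δ·S=112.5115
Check: Δ(0,0)·S0 + B(0,0) = 18.9961 = V0.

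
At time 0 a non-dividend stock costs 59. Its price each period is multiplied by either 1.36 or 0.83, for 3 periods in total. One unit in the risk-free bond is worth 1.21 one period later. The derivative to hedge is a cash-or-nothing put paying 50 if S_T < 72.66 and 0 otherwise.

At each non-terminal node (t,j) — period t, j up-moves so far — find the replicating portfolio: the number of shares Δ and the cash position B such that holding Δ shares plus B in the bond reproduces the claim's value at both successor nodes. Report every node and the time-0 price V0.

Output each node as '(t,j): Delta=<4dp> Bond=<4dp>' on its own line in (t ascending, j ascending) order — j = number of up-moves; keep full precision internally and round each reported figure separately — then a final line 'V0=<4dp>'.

No-arbitrage ⇒ martingale measure with p* = (R−d)/(u−d) = 0.7170.
At expiry t=3: V(3,0)=50.0000, V(3,1)=50.0000, V(3,2)=0.0000, V(3,3)=0.0000
  t=2,j=0: stock 40.6451 → up 55.2773 (V=50.0000), down 33.7354 (V=50.0000). Price 41.3223; hedge Δ=0.0000, bond B=41.3223.
  t=2,j=1: stock 66.5992 → up 90.5749 (V=0.0000), down 55.2773 (V=50.0000). Price 11.6950; hedge Δ=-1.4165, bond B=106.0346.
  t=2,j=2: stock 109.1264 → up 148.4119 (V=0.0000), down 90.5749 (V=0.0000). Price 0.0000; hedge Δ=0.0000, bond B=0.0000.
  t=1,j=0: stock 48.9700 → up 66.5992 (V=11.6950), down 40.6451 (V=41.3223). Price 16.5951; hedge Δ=-1.1415, bond B=72.4957.
  t=1,j=1: stock 80.2400 → up 109.1264 (V=0.0000), down 66.5992 (V=11.6950). Price 2.7355; hedge Δ=-0.2750, bond B=24.8015.
  t=0,j=0: stock 59.0000 → up 80.2400 (V=2.7355), down 48.9700 (V=16.5951). Price 5.5025; hedge Δ=-0.4432, bond B=31.6528.
Root portfolio cost Δ·59+B reproduces V0=5.5025.

(0,0): Delta=-0.4432 Bond=31.6528
(1,0): Delta=-1.1415 Bond=72.4957
(1,1): Delta=-0.2750 Bond=24.8015
(2,0): Delta=0.0000 Bond=41.3223
(2,1): Delta=-1.4165 Bond=106.0346
(2,2): Delta=0.0000 Bond=0.0000
V0=5.5025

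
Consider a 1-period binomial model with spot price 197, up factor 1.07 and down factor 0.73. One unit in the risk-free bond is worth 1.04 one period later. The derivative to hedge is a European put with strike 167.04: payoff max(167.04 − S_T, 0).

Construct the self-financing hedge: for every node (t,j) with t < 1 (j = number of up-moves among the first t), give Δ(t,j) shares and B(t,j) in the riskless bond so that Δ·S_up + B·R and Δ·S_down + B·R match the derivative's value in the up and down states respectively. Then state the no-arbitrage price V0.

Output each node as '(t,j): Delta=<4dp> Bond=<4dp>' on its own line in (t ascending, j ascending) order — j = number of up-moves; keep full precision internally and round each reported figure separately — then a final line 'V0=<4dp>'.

(0,0): Delta=-0.3468 Bond=70.2944
V0=1.9709

The replicating-portfolio and risk-neutral prices coincide; use p* = (1.04−0.73)/(1.07−0.73) = 0.9118 for the latter.
At expiry t=1: V(1,0)=23.2300, V(1,1)=0.0000
(0,0): S=197.0000. Δ = (V_up−V_dn)/(S_up−S_dn) = (0.0000−23.2300)/(210.7900−143.8100) = -0.3468. V = [p*·0.0000 + (1−p*)·23.2300]/1.04 = 1.9709. B = V − Δ·S = 70.2944.
Each (Δ,B) replicates both successor values, so the strategy is self-financing and V0 is arbitrage-free.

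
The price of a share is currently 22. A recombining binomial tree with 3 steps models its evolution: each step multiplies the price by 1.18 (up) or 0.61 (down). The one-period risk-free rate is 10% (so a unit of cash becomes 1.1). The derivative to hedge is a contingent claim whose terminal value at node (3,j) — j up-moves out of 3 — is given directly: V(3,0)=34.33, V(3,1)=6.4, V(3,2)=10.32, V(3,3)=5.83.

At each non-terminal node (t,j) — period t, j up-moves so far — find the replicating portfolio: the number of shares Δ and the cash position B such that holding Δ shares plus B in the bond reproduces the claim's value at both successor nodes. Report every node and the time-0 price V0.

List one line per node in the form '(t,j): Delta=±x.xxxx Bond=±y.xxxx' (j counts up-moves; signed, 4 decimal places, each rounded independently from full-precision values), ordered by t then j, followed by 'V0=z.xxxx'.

Risk-neutral probability p* = (R−d)/(u−d) = (1.1−0.61)/(1.18−0.61) = 0.8596.
Terminal values V(3,·): V(3,0)=34.3300, V(3,1)=6.4000, V(3,2)=10.3200, V(3,3)=5.8300
(2,0): S=8.1862. Δ = (V_up−V_dn)/(S_up−S_dn) = (6.4000−34.3300)/(9.6597−4.9936) = -5.9857. V = [p*·6.4000 + (1−p*)·34.3300]/1.1 = 9.3818. B = V − Δ·S = 58.3818.
(2,1): S=15.8356. Δ = (V_up−V_dn)/(S_up−S_dn) = (10.3200−6.4000)/(18.6860−9.6597) = 0.4343. V = [p*·10.3200 + (1−p*)·6.4000]/1.1 = 8.8817. B = V − Δ·S = 2.0045.
(2,2): S=30.6328. Δ = (V_up−V_dn)/(S_up−S_dn) = (5.8300−10.3200)/(36.1467−18.6860) = -0.2571. V = [p*·5.8300 + (1−p*)·10.3200]/1.1 = 5.8729. B = V − Δ·S = 13.7501.
(1,0): S=13.4200. Δ = (V_up−V_dn)/(S_up−S_dn) = (8.8817−9.3818)/(15.8356−8.1862) = -0.0654. V = [p*·8.8817 + (1−p*)·9.3818]/1.1 = 8.1381. B = V − Δ·S = 9.0155.
(1,1): S=25.9600. Δ = (V_up−V_dn)/(S_up−S_dn) = (5.8729−8.8817)/(30.6328−15.8356) = -0.2033. V = [p*·5.8729 + (1−p*)·8.8817]/1.1 = 5.7229. B = V − Δ·S = 11.0014.
(0,0): S=22.0000. Δ = (V_up−V_dn)/(S_up−S_dn) = (5.7229−8.1381)/(25.9600−13.4200) = -0.1926. V = [p*·5.7229 + (1−p*)·8.1381]/1.1 = 5.5108. B = V − Δ·S = 9.7479.
Check: Δ(0,0)·S0 + B(0,0) = 5.5108 = V0.

(0,0): Delta=-0.1926 Bond=9.7479
(1,0): Delta=-0.0654 Bond=9.0155
(1,1): Delta=-0.2033 Bond=11.0014
(2,0): Delta=-5.9857 Bond=58.3818
(2,1): Delta=0.4343 Bond=2.0045
(2,2): Delta=-0.2571 Bond=13.7501
V0=5.5108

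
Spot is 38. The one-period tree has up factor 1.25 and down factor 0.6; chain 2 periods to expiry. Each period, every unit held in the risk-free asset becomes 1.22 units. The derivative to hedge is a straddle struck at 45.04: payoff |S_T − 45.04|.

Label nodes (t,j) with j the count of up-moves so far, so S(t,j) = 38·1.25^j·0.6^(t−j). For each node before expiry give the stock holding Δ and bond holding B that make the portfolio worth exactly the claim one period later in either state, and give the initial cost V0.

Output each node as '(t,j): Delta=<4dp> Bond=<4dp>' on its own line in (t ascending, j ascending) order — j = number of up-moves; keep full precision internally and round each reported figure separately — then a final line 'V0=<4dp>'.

Risk-neutral probability p* = (R−d)/(u−d) = (1.22−0.6)/(1.25−0.6) = 0.9538.
Terminal payoffs: V(2,0)=31.3600, V(2,1)=16.5400, V(2,2)=14.3350
  t=1,j=0: stock 22.8000 → up 28.5000 (V=16.5400), down 13.6800 (V=31.3600). Price 14.1180; hedge Δ=-1.0000, bond B=36.9180.
  t=1,j=1: stock 47.5000 → up 59.3750 (V=14.3350), down 28.5000 (V=16.5400). Price 11.8334; hedge Δ=-0.0714, bond B=15.2257.
  t=0,j=0: stock 38.0000 → up 47.5000 (V=11.8334), down 22.8000 (V=14.1180). Price 9.7860; hedge Δ=-0.0925, bond B=13.3007.
Self-financing check: at every node Δ·S+B equals the discounted successor values.

(0,0): Delta=-0.0925 Bond=13.3007
(1,0): Delta=-1.0000 Bond=36.9180
(1,1): Delta=-0.0714 Bond=15.2257
V0=9.7860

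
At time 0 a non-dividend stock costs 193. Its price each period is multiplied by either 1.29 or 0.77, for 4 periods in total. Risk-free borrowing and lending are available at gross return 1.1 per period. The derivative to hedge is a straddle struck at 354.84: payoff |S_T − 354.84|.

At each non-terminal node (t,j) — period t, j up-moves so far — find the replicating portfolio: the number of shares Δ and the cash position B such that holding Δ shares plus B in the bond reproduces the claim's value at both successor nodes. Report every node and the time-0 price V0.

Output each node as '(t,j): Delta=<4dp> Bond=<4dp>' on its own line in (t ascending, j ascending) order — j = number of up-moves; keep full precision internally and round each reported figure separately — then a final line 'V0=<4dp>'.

(0,0): Delta=-0.3126 Bond=149.4989
(1,0): Delta=-1.0000 Bond=266.5965
(1,1): Delta=-0.0764 Bond=105.6365
(2,0): Delta=-1.0000 Bond=293.2562
(2,1): Delta=-1.0000 Bond=293.2562
(2,2): Delta=0.2410 Bond=14.2588
(3,0): Delta=-1.0000 Bond=322.5818
(3,1): Delta=-1.0000 Bond=322.5818
(3,2): Delta=-1.0000 Bond=322.5818
(3,3): Delta=0.6675 Bond=-161.0136
V0=89.1583

Risk-neutral probability p* = (R−d)/(u−d) = (1.1−0.77)/(1.29−0.77) = 0.6346.
At expiry t=4: V(4,0)=286.9946, V(4,1)=241.1770, V(4,2)=164.4175, V(4,3)=35.8205, V(4,4)=179.6212
  t=3,j=0: stock 88.1109 → up 113.6630 (V=241.1770), down 67.8454 (V=286.9946). Price 234.4709; hedge Δ=-1.0000, bond B=322.5818.
  t=3,j=1: stock 147.6143 → up 190.4225 (V=164.4175), down 113.6630 (V=241.1770). Price 174.9675; hedge Δ=-1.0000, bond B=322.5818.
  t=3,j=2: stock 247.3019 → up 319.0195 (V=35.8205), down 190.4225 (V=164.4175). Price 75.2799; hedge Δ=-1.0000, bond B=322.5818.
  t=3,j=3: stock 414.3110 → up 534.4612 (V=179.6212), down 319.0195 (V=35.8205). Price 115.5260; hedge Δ=0.6675, bond B=-161.0136.
  t=2,j=0: stock 114.4297 → up 147.6143 (V=174.9675), down 88.1109 (V=234.4709). Price 178.8265; hedge Δ=-1.0000, bond B=293.2562.
  t=2,j=1: stock 191.7069 → up 247.3019 (V=75.2799), down 147.6143 (V=174.9675). Price 101.5493; hedge Δ=-1.0000, bond B=293.2562.
  t=2,j=2: stock 321.1713 → up 414.3110 (V=115.5260), down 247.3019 (V=75.2799). Price 91.6552; hedge Δ=0.2410, bond B=14.2588.
  t=1,j=0: stock 148.6100 → up 191.7069 (V=101.5493), down 114.4297 (V=178.8265). Price 117.9865; hedge Δ=-1.0000, bond B=266.5965.
  t=1,j=1: stock 248.9700 → up 321.1713 (V=91.6552), down 191.7069 (V=101.5493). Price 86.6094; hedge Δ=-0.0764, bond B=105.6365.
  t=0,j=0: stock 193.0000 → up 248.9700 (V=86.6094), down 148.6100 (V=117.9865). Price 89.1583; hedge Δ=-0.3126, bond B=149.4989.
Self-financing check: at every node Δ·S+B equals the discounted successor values.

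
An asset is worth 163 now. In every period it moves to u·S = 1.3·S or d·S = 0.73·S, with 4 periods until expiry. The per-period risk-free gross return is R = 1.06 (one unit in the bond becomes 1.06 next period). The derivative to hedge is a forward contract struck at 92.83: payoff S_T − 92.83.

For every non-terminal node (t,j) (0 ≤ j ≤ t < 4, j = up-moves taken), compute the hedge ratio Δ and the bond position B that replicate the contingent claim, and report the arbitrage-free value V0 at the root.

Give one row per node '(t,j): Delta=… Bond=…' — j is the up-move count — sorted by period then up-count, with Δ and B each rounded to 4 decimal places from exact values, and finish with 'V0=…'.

(0,0): Delta=1.0000 Bond=-73.5301
(1,0): Delta=1.0000 Bond=-77.9419
(1,1): Delta=1.0000 Bond=-77.9419
(2,0): Delta=1.0000 Bond=-82.6184
(2,1): Delta=1.0000 Bond=-82.6184
(2,2): Delta=1.0000 Bond=-82.6184
(3,0): Delta=1.0000 Bond=-87.5755
(3,1): Delta=1.0000 Bond=-87.5755
(3,2): Delta=1.0000 Bond=-87.5755
(3,3): Delta=1.0000 Bond=-87.5755
V0=89.4699

Since d<R<u, set p* = (R−d)/(u−d) = 0.5789; price each node as the discounted p*-expectation of its children.
At expiry t=4: V(4,0)=-46.5409, V(4,1)=-10.3973, V(4,2)=53.9680, V(4,3)=168.5910, V(4,4)=372.7143
(3,0): S=63.4098. Δ = (V_up−V_dn)/(S_up−S_dn) = (-10.3973−-46.5409)/(82.4327−46.2891) = 1.0000. V = [p*·-10.3973 + (1−p*)·-46.5409]/1.06 = -24.1657. B = V − Δ·S = -87.5755.
(3,1): S=112.9215. Δ = (V_up−V_dn)/(S_up−S_dn) = (53.9680−-10.3973)/(146.7980−82.4327) = 1.0000. V = [p*·53.9680 + (1−p*)·-10.3973]/1.06 = 25.3460. B = V − Δ·S = -87.5755.
(3,2): S=201.0931. Δ = (V_up−V_dn)/(S_up−S_dn) = (168.5910−53.9680)/(261.4210−146.7980) = 1.0000. V = [p*·168.5910 + (1−p*)·53.9680]/1.06 = 113.5176. B = V − Δ·S = -87.5755.
(3,3): S=358.1110. Δ = (V_up−V_dn)/(S_up−S_dn) = (372.7143−168.5910)/(465.5443−261.4210) = 1.0000. V = [p*·372.7143 + (1−p*)·168.5910]/1.06 = 270.5355. B = V − Δ·S = -87.5755.
(2,0): S=86.8627. Δ = (V_up−V_dn)/(S_up−S_dn) = (25.3460−-24.1657)/(112.9215−63.4098) = 1.0000. V = [p*·25.3460 + (1−p*)·-24.1657]/1.06 = 4.2443. B = V − Δ·S = -82.6184.
(2,1): S=154.6870. Δ = (V_up−V_dn)/(S_up−S_dn) = (113.5176−25.3460)/(201.0931−112.9215) = 1.0000. V = [p*·113.5176 + (1−p*)·25.3460]/1.06 = 72.0686. B = V − Δ·S = -82.6184.
(2,2): S=275.4700. Δ = (V_up−V_dn)/(S_up−S_dn) = (270.5355−113.5176)/(358.1110−201.0931) = 1.0000. V = [p*·270.5355 + (1−p*)·113.5176]/1.06 = 192.8516. B = V − Δ·S = -82.6184.
(1,0): S=118.9900. Δ = (V_up−V_dn)/(S_up−S_dn) = (72.0686−4.2443)/(154.6870−86.8627) = 1.0000. V = [p*·72.0686 + (1−p*)·4.2443]/1.06 = 41.0481. B = V − Δ·S = -77.9419.
(1,1): S=211.9000. Δ = (V_up−V_dn)/(S_up−S_dn) = (192.8516−72.0686)/(275.4700−154.6870) = 1.0000. V = [p*·192.8516 + (1−p*)·72.0686]/1.06 = 133.9581. B = V − Δ·S = -77.9419.
(0,0): S=163.0000. Δ = (V_up−V_dn)/(S_up−S_dn) = (133.9581−41.0481)/(211.9000−118.9900) = 1.0000. V = [p*·133.9581 + (1−p*)·41.0481]/1.06 = 89.4699. B = V − Δ·S = -73.5301.
Check: Δ(0,0)·S0 + B(0,0) = 89.4699 = V0.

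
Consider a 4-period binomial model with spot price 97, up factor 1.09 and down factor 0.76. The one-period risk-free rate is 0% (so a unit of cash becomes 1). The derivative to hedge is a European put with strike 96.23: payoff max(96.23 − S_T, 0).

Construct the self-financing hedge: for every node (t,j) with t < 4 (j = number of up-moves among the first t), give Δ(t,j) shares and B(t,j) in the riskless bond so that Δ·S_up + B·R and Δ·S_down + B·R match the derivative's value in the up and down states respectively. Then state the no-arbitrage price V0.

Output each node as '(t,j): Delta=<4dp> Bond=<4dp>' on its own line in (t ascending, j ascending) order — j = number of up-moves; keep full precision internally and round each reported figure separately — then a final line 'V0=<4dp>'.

(0,0): Delta=-0.5110 Bond=60.1791
(1,0): Delta=-1.0000 Bond=96.2300
(1,1): Delta=-0.3831 Bond=46.6601
(2,0): Delta=-1.0000 Bond=96.2300
(2,1): Delta=-1.0000 Bond=96.2300
(2,2): Delta=-0.2218 Bond=28.0713
(3,0): Delta=-1.0000 Bond=96.2300
(3,1): Delta=-1.0000 Bond=96.2300
(3,2): Delta=-1.0000 Bond=96.2300
(3,3): Delta=-0.0183 Bond=2.5118
V0=10.6145

No-arbitrage ⇒ martingale measure with p* = (R−d)/(u−d) = 0.7273.
Terminal values V(4,·): V(4,0)=63.8687, V(4,1)=49.8171, V(4,2)=29.6641, V(4,3)=0.7605, V(4,4)=0.0000
  t=3,j=0: stock 42.5807 → up 46.4129 (V=49.8171), down 32.3613 (V=63.8687). Price 53.6493; hedge Δ=-1.0000, bond B=96.2300.
  t=3,j=1: stock 61.0696 → up 66.5659 (V=29.6641), down 46.4129 (V=49.8171). Price 35.1604; hedge Δ=-1.0000, bond B=96.2300.
  t=3,j=2: stock 87.5867 → up 95.4695 (V=0.7605), down 66.5659 (V=29.6641). Price 8.6433; hedge Δ=-1.0000, bond B=96.2300.
  t=3,j=3: stock 125.6178 → up 136.9234 (V=0.0000), down 95.4695 (V=0.7605). Price 0.2074; hedge Δ=-0.0183, bond B=2.5118.
  t=2,j=0: stock 56.0272 → up 61.0696 (V=35.1604), down 42.5807 (V=53.6493). Price 40.2028; hedge Δ=-1.0000, bond B=96.2300.
  t=2,j=1: stock 80.3548 → up 87.5867 (V=8.6433), down 61.0696 (V=35.1604). Price 15.8752; hedge Δ=-1.0000, bond B=96.2300.
  t=2,j=2: stock 115.2457 → up 125.6178 (V=0.2074), down 87.5867 (V=8.6433). Price 2.5081; hedge Δ=-0.2218, bond B=28.0713.
  t=1,j=0: stock 73.7200 → up 80.3548 (V=15.8752), down 56.0272 (V=40.2028). Price 22.5100; hedge Δ=-1.0000, bond B=96.2300.
  t=1,j=1: stock 105.7300 → up 115.2457 (V=2.5081), down 80.3548 (V=15.8752). Price 6.1537; hedge Δ=-0.3831, bond B=46.6601.
  t=0,j=0: stock 97.0000 → up 105.7300 (V=6.1537), down 73.7200 (V=22.5100). Price 10.6145; hedge Δ=-0.5110, bond B=60.1791.
Root portfolio cost Δ·97+B reproduces V0=10.6145.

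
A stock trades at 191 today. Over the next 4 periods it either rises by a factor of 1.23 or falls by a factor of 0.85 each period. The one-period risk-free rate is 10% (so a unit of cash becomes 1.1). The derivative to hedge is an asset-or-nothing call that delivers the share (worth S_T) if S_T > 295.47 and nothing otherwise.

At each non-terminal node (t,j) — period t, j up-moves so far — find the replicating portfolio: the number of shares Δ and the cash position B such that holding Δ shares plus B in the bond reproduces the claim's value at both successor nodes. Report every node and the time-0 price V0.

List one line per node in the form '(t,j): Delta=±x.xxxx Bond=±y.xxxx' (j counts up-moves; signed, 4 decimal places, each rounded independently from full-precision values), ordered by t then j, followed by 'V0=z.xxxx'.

(0,0): Delta=1.7873 Bond=-205.0341
(1,0): Delta=1.7517 Bond=-219.7545
(1,1): Delta=1.8001 Bond=-228.5447
(2,0): Delta=0.0000 Bond=0.0000
(2,1): Delta=2.3812 Bond=-367.4295
(2,2): Delta=1.5913 Bond=-191.0633
(3,0): Delta=0.0000 Bond=0.0000
(3,1): Delta=0.0000 Bond=0.0000
(3,2): Delta=3.2368 Bond=-614.3421
(3,3): Delta=1.0000 Bond=0.0000
V0=136.3438

Risk-neutral probability p* = (R−d)/(u−d) = (1.1−0.85)/(1.23−0.85) = 0.6579.
Terminal payoffs: V(4,0)=0.0000, V(4,1)=0.0000, V(4,2)=0.0000, V(4,3)=302.1118, V(4,4)=437.1735
Node (3,0) S=117.2979: V=(p*·0.0000+(1−p*)·0.0000)/1.1=0.0000; Δ=(0.0000−0.0000)/(144.2764−99.7032)=0.0000; B=V−Δ·S=0.0000
Node (3,1) S=169.7369: V=(p*·0.0000+(1−p*)·0.0000)/1.1=0.0000; Δ=(0.0000−0.0000)/(208.7764−144.2764)=0.0000; B=V−Δ·S=0.0000
Node (3,2) S=245.6193: V=(p*·302.1118+(1−p*)·0.0000)/1.1=180.6889; Δ=(302.1118−0.0000)/(302.1118−208.7764)=3.2368; B=V−Δ·S=-614.3421
Node (3,3) S=355.4256: V=(p*·437.1735+(1−p*)·302.1118)/1.1=355.4256; Δ=(437.1735−302.1118)/(437.1735−302.1118)=1.0000; B=V−Δ·S=0.0000
Node (2,0) S=137.9975: V=(p*·0.0000+(1−p*)·0.0000)/1.1=0.0000; Δ=(0.0000−0.0000)/(169.7369−117.2979)=0.0000; B=V−Δ·S=0.0000
Node (2,1) S=199.6905: V=(p*·180.6889+(1−p*)·0.0000)/1.1=108.0675; Δ=(180.6889−0.0000)/(245.6193−169.7369)=2.3812; B=V−Δ·S=-367.4295
Node (2,2) S=288.9639: V=(p*·355.4256+(1−p*)·180.6889)/1.1=268.7702; Δ=(355.4256−180.6889)/(355.4256−245.6193)=1.5913; B=V−Δ·S=-191.0633
Node (1,0) S=162.3500: V=(p*·108.0675+(1−p*)·0.0000)/1.1=64.6337; Δ=(108.0675−0.0000)/(199.6905−137.9975)=1.7517; B=V−Δ·S=-219.7545
Node (1,1) S=234.9300: V=(p*·268.7702+(1−p*)·108.0675)/1.1=194.3572; Δ=(268.7702−108.0675)/(288.9639−199.6905)=1.8001; B=V−Δ·S=-228.5447
Node (0,0) S=191.0000: V=(p*·194.3572+(1−p*)·64.6337)/1.1=136.3438; Δ=(194.3572−64.6337)/(234.9300−162.3500)=1.7873; B=V−Δ·S=-205.0341
Root portfolio cost Δ·191+B reproduces V0=136.3438.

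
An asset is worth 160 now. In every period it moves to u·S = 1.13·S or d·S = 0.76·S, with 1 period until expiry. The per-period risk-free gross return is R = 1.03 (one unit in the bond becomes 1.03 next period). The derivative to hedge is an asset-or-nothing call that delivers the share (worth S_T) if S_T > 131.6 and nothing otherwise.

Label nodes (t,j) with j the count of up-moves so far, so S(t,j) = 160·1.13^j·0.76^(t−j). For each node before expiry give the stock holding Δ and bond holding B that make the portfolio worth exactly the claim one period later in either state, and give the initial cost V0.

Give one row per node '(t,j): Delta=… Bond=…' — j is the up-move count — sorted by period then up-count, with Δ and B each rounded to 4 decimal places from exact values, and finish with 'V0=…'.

(0,0): Delta=3.0541 Bond=-360.5563
V0=128.0924

No-arbitrage ⇒ martingale measure with p* = (R−d)/(u−d) = 0.7297.
Terminal values V(1,·): V(1,0)=0.0000, V(1,1)=180.8000
  t=0,j=0: stock 160.0000 → up 180.8000 (V=180.8000), down 121.6000 (V=0.0000). Price 128.0924; hedge Δ=3.0541, bond B=-360.5563.
Check: Δ(0,0)·S0 + B(0,0) = 128.0924 = V0.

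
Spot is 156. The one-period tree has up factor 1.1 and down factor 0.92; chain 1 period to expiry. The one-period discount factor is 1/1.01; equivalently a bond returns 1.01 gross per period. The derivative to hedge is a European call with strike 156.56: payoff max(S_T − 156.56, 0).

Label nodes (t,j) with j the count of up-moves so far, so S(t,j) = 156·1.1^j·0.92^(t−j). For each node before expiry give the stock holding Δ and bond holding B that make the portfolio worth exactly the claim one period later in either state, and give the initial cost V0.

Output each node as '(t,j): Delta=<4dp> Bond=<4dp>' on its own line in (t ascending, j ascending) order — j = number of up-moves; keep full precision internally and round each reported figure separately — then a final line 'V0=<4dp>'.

(0,0): Delta=0.5356 Bond=-76.1100
V0=7.4455

Since d<R<u, set p* = (R−d)/(u−d) = 0.5000; price each node as the discounted p*-expectation of its children.
At expiry t=1: V(1,0)=0.0000, V(1,1)=15.0400
  t=0,j=0: stock 156.0000 → up 171.6000 (V=15.0400), down 143.5200 (V=0.0000). Price 7.4455; hedge Δ=0.5356, bond B=-76.1100.
Self-financing check: at every node Δ·S+B equals the discounted successor values.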